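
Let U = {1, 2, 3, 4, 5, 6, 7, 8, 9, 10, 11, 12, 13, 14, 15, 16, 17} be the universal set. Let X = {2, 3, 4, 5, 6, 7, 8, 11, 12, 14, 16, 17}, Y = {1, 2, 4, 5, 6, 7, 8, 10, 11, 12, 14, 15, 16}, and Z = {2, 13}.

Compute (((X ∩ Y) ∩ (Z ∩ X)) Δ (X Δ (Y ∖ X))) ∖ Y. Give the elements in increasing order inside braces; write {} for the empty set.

X ∩ Y = {2, 4, 5, 6, 7, 8, 11, 12, 14, 16}
Z ∩ X = {2}
(X ∩ Y) ∩ (Z ∩ X) = {2}
Y ∖ X = {1, 10, 15}
X Δ (Y ∖ X) = {1, 2, 3, 4, 5, 6, 7, 8, 10, 11, 12, 14, 15, 16, 17}
((X ∩ Y) ∩ (Z ∩ X)) Δ (X Δ (Y ∖ X)) = {1, 3, 4, 5, 6, 7, 8, 10, 11, 12, 14, 15, 16, 17}
(((X ∩ Y) ∩ (Z ∩ X)) Δ (X Δ (Y ∖ X))) ∖ Y = {3, 17}

{3, 17}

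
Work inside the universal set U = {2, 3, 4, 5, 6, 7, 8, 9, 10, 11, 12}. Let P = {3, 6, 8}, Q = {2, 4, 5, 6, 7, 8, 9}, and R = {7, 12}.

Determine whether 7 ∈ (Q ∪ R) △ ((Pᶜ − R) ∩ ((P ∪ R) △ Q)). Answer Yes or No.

7 ∈ Q and 7 ∈ R, so 7 ∈ Q ∪ R
7 ∉ P, so 7 ∈ Pᶜ
7 ∈ Pᶜ and 7 ∈ R, so 7 ∉ Pᶜ − R
7 ∉ P and 7 ∈ R, so 7 ∈ P ∪ R
7 ∈ (P ∪ R) and 7 ∈ Q, so 7 ∉ (P ∪ R) △ Q
7 ∉ (Pᶜ − R) and 7 ∉ ((P ∪ R) △ Q), so 7 ∉ (Pᶜ − R) ∩ ((P ∪ R) △ Q)
7 ∈ (Q ∪ R) and 7 ∉ ((Pᶜ − R) ∩ ((P ∪ R) △ Q)), so 7 ∈ (Q ∪ R) △ ((Pᶜ − R) ∩ ((P ∪ R) △ Q))

Yes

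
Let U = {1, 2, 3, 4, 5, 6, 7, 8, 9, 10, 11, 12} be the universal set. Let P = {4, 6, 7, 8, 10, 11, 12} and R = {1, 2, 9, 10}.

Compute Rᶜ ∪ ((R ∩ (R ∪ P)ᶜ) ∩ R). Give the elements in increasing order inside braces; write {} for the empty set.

Rᶜ = {3, 4, 5, 6, 7, 8, 11, 12}
R ∪ P = {1, 2, 4, 6, 7, 8, 9, 10, 11, 12}
(R ∪ P)ᶜ = {3, 5}
R ∩ (R ∪ P)ᶜ = {}
(R ∩ (R ∪ P)ᶜ) ∩ R = {}
Rᶜ ∪ ((R ∩ (R ∪ P)ᶜ) ∩ R) = {3, 4, 5, 6, 7, 8, 11, 12}

{3, 4, 5, 6, 7, 8, 11, 12}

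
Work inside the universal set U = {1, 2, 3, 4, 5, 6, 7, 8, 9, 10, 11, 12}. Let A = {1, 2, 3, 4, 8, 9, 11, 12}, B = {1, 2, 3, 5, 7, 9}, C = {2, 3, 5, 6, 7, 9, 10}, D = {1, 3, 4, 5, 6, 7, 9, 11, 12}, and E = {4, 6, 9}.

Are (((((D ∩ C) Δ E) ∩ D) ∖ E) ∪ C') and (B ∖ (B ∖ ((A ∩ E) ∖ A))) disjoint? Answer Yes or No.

Yes

D ∩ C = {3, 5, 6, 7, 9}
(D ∩ C) Δ E = {3, 4, 5, 7}
((D ∩ C) Δ E) ∩ D = {3, 4, 5, 7}
(((D ∩ C) Δ E) ∩ D) ∖ E = {3, 5, 7}
C' = {1, 4, 8, 11, 12}
((((D ∩ C) Δ E) ∩ D) ∖ E) ∪ C' = {1, 3, 4, 5, 7, 8, 11, 12}
A ∩ E = {4, 9}
(A ∩ E) ∖ A = {}
B ∖ ((A ∩ E) ∖ A) = {1, 2, 3, 5, 7, 9}
B ∖ (B ∖ ((A ∩ E) ∖ A)) = {}
{1, 3, 4, 5, 7, 8, 11, 12} and {} share no elements.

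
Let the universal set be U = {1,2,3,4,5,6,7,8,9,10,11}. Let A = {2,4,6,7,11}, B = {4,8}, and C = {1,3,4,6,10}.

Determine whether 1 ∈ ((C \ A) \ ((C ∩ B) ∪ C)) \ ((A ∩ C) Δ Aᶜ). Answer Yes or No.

No

1 ∈ C and 1 ∉ A, so 1 ∈ C \ A
1 ∈ C and 1 ∉ B, so 1 ∉ C ∩ B
1 ∉ (C ∩ B) and 1 ∈ C, so 1 ∈ (C ∩ B) ∪ C
1 ∈ (C \ A) and 1 ∈ ((C ∩ B) ∪ C), so 1 ∉ (C \ A) \ ((C ∩ B) ∪ C)
1 ∉ A and 1 ∈ C, so 1 ∉ A ∩ C
1 ∉ A, so 1 ∈ Aᶜ
1 ∉ (A ∩ C) and 1 ∈ Aᶜ, so 1 ∈ (A ∩ C) Δ Aᶜ
1 ∉ ((C \ A) \ ((C ∩ B) ∪ C)) and 1 ∈ ((A ∩ C) Δ Aᶜ), so 1 ∉ ((C \ A) \ ((C ∩ B) ∪ C)) \ ((A ∩ C) Δ Aᶜ)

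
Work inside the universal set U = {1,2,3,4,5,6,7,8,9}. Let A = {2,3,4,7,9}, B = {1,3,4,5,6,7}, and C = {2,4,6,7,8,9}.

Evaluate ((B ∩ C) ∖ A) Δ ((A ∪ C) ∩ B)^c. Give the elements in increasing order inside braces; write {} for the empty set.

B ∩ C = {4,6,7}
(B ∩ C) ∖ A = {6}
A ∪ C = {2,3,4,6,7,8,9}
(A ∪ C) ∩ B = {3,4,6,7}
((A ∪ C) ∩ B)^c = {1,2,5,8,9}
((B ∩ C) ∖ A) Δ ((A ∪ C) ∩ B)^c = {1,2,5,6,8,9}

{1,2,5,6,8,9}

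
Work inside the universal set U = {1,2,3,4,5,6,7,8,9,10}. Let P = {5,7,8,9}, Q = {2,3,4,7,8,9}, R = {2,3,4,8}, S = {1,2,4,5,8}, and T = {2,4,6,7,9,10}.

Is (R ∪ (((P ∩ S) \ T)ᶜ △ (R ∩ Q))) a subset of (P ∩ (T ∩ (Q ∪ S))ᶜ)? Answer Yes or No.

P ∩ S = {5,8}
(P ∩ S) \ T = {5,8}
((P ∩ S) \ T)ᶜ = {1,2,3,4,6,7,9,10}
R ∩ Q = {2,3,4,8}
((P ∩ S) \ T)ᶜ △ (R ∩ Q) = {1,6,7,8,9,10}
R ∪ (((P ∩ S) \ T)ᶜ △ (R ∩ Q)) = {1,2,3,4,6,7,8,9,10}
Q ∪ S = {1,2,3,4,5,7,8,9}
T ∩ (Q ∪ S) = {2,4,7,9}
(T ∩ (Q ∪ S))ᶜ = {1,3,5,6,8,10}
P ∩ (T ∩ (Q ∪ S))ᶜ = {5,8}
1 ∈ R ∪ (((P ∩ S) \ T)ᶜ △ (R ∩ Q)) but 1 ∉ P ∩ (T ∩ (Q ∪ S))ᶜ, so the inclusion fails.

No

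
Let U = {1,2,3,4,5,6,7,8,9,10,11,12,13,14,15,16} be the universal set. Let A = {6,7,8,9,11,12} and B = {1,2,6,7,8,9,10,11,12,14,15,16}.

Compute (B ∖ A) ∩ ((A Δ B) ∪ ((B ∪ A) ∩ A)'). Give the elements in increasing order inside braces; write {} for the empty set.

B ∖ A = {1,2,10,14,15,16}
A Δ B = {1,2,10,14,15,16}
B ∪ A = {1,2,6,7,8,9,10,11,12,14,15,16}
(B ∪ A) ∩ A = {6,7,8,9,11,12}
((B ∪ A) ∩ A)' = {1,2,3,4,5,10,13,14,15,16}
(A Δ B) ∪ ((B ∪ A) ∩ A)' = {1,2,3,4,5,10,13,14,15,16}
(B ∖ A) ∩ ((A Δ B) ∪ ((B ∪ A) ∩ A)') = {1,2,10,14,15,16}

{1,2,10,14,15,16}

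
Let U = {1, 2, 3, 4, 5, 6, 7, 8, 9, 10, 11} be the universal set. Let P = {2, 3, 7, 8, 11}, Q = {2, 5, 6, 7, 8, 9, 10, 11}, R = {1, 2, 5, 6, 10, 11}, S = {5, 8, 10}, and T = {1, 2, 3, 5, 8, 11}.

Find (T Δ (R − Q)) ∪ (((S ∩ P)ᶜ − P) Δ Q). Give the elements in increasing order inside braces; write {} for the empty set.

{1, 2, 3, 4, 5, 7, 8, 11}

R − Q = {1}
T Δ (R − Q) = {2, 3, 5, 8, 11}
S ∩ P = {8}
(S ∩ P)ᶜ = {1, 2, 3, 4, 5, 6, 7, 9, 10, 11}
(S ∩ P)ᶜ − P = {1, 4, 5, 6, 9, 10}
((S ∩ P)ᶜ − P) Δ Q = {1, 2, 4, 7, 8, 11}
(T Δ (R − Q)) ∪ (((S ∩ P)ᶜ − P) Δ Q) = {1, 2, 3, 4, 5, 7, 8, 11}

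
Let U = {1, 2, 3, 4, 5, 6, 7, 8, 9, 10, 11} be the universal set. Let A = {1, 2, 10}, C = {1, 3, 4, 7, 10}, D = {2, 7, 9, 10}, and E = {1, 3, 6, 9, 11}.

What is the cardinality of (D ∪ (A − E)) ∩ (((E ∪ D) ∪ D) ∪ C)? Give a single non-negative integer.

A − E = {2, 10}
D ∪ (A − E) = {2, 7, 9, 10}
E ∪ D = {1, 2, 3, 6, 7, 9, 10, 11}
(E ∪ D) ∪ D = {1, 2, 3, 6, 7, 9, 10, 11}
((E ∪ D) ∪ D) ∪ C = {1, 2, 3, 4, 6, 7, 9, 10, 11}
(D ∪ (A − E)) ∩ (((E ∪ D) ∪ D) ∪ C) = {2, 7, 9, 10}
|(D ∪ (A − E)) ∩ (((E ∪ D) ∪ D) ∪ C)| = 4

4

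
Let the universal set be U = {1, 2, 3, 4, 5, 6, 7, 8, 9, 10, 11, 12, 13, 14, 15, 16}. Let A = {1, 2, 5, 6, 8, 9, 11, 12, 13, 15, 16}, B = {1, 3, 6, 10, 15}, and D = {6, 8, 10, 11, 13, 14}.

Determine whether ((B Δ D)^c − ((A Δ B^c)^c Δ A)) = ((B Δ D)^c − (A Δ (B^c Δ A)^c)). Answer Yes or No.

B Δ D = {1, 3, 8, 11, 13, 14, 15}
(B Δ D)^c = {2, 4, 5, 6, 7, 9, 10, 12, 16}
B^c = {2, 4, 5, 7, 8, 9, 11, 12, 13, 14, 16}
A Δ B^c = {1, 4, 6, 7, 14, 15}
(A Δ B^c)^c = {2, 3, 5, 8, 9, 10, 11, 12, 13, 16}
(A Δ B^c)^c Δ A = {1, 3, 6, 10, 15}
(B Δ D)^c − ((A Δ B^c)^c Δ A) = {2, 4, 5, 7, 9, 12, 16}
B^c Δ A = {1, 4, 6, 7, 14, 15}
(B^c Δ A)^c = {2, 3, 5, 8, 9, 10, 11, 12, 13, 16}
A Δ (B^c Δ A)^c = {1, 3, 6, 10, 15}
(B Δ D)^c − (A Δ (B^c Δ A)^c) = {2, 4, 5, 7, 9, 12, 16}
Both equal {2, 4, 5, 7, 9, 12, 16}, so (B Δ D)^c − ((A Δ B^c)^c Δ A) = (B Δ D)^c − (A Δ (B^c Δ A)^c).

Yes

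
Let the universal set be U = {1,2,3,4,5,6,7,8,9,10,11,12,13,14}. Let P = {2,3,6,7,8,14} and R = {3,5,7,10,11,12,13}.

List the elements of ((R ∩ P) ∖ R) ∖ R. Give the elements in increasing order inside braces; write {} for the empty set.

{}

R ∩ P = {3,7}
(R ∩ P) ∖ R = {}
((R ∩ P) ∖ R) ∖ R = {}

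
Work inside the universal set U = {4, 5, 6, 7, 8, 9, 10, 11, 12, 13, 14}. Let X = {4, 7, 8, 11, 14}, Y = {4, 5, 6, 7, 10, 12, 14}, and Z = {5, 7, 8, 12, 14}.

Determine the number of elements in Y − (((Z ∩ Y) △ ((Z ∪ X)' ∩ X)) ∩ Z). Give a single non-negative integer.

3

Z ∩ Y = {5, 7, 12, 14}
Z ∪ X = {4, 5, 7, 8, 11, 12, 14}
(Z ∪ X)' = {6, 9, 10, 13}
(Z ∪ X)' ∩ X = {}
(Z ∩ Y) △ ((Z ∪ X)' ∩ X) = {5, 7, 12, 14}
((Z ∩ Y) △ ((Z ∪ X)' ∩ X)) ∩ Z = {5, 7, 12, 14}
Y − (((Z ∩ Y) △ ((Z ∪ X)' ∩ X)) ∩ Z) = {4, 6, 10}
|Y − (((Z ∩ Y) △ ((Z ∪ X)' ∩ X)) ∩ Z)| = 3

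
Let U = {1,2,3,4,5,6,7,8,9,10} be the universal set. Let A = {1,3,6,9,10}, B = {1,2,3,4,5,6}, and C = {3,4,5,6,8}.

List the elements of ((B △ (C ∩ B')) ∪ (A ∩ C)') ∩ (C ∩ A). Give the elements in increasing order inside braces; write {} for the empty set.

B' = {7,8,9,10}
C ∩ B' = {8}
B △ (C ∩ B') = {1,2,3,4,5,6,8}
A ∩ C = {3,6}
(A ∩ C)' = {1,2,4,5,7,8,9,10}
(B △ (C ∩ B')) ∪ (A ∩ C)' = {1,2,3,4,5,6,7,8,9,10}
C ∩ A = {3,6}
((B △ (C ∩ B')) ∪ (A ∩ C)') ∩ (C ∩ A) = {3,6}

{3,6}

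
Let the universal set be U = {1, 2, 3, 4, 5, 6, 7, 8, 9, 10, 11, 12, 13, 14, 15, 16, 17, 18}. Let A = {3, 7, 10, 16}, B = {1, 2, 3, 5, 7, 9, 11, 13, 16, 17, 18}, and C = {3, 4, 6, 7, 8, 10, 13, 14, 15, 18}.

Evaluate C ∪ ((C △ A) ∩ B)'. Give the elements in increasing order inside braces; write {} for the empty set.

C △ A = {4, 6, 8, 13, 14, 15, 16, 18}
(C △ A) ∩ B = {13, 16, 18}
((C △ A) ∩ B)' = {1, 2, 3, 4, 5, 6, 7, 8, 9, 10, 11, 12, 14, 15, 17}
C ∪ ((C △ A) ∩ B)' = {1, 2, 3, 4, 5, 6, 7, 8, 9, 10, 11, 12, 13, 14, 15, 17, 18}

{1, 2, 3, 4, 5, 6, 7, 8, 9, 10, 11, 12, 13, 14, 15, 17, 18}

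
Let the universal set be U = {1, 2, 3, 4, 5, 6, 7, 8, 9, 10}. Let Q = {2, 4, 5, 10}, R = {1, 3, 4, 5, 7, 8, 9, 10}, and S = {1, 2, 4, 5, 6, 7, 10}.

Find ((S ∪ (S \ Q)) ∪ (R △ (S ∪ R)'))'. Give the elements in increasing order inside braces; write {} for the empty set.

{}

S \ Q = {1, 6, 7}
S ∪ (S \ Q) = {1, 2, 4, 5, 6, 7, 10}
S ∪ R = {1, 2, 3, 4, 5, 6, 7, 8, 9, 10}
(S ∪ R)' = {}
R △ (S ∪ R)' = {1, 3, 4, 5, 7, 8, 9, 10}
(S ∪ (S \ Q)) ∪ (R △ (S ∪ R)') = {1, 2, 3, 4, 5, 6, 7, 8, 9, 10}
((S ∪ (S \ Q)) ∪ (R △ (S ∪ R)'))' = {}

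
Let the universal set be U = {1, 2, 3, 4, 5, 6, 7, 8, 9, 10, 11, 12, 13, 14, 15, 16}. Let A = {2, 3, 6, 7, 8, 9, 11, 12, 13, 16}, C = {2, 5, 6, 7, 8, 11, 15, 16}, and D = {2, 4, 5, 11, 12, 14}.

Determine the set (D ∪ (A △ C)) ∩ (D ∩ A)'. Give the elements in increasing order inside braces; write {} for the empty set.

{3, 4, 5, 9, 13, 14, 15}

A △ C = {3, 5, 9, 12, 13, 15}
D ∪ (A △ C) = {2, 3, 4, 5, 9, 11, 12, 13, 14, 15}
D ∩ A = {2, 11, 12}
(D ∩ A)' = {1, 3, 4, 5, 6, 7, 8, 9, 10, 13, 14, 15, 16}
(D ∪ (A △ C)) ∩ (D ∩ A)' = {3, 4, 5, 9, 13, 14, 15}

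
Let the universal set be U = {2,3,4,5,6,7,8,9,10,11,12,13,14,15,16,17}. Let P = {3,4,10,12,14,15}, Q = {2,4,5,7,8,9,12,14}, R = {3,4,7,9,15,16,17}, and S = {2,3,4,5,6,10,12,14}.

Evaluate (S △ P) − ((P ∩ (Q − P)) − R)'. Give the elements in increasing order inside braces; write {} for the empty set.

{}

S △ P = {2,5,6,15}
Q − P = {2,5,7,8,9}
P ∩ (Q − P) = {}
(P ∩ (Q − P)) − R = {}
((P ∩ (Q − P)) − R)' = {2,3,4,5,6,7,8,9,10,11,12,13,14,15,16,17}
(S △ P) − ((P ∩ (Q − P)) − R)' = {}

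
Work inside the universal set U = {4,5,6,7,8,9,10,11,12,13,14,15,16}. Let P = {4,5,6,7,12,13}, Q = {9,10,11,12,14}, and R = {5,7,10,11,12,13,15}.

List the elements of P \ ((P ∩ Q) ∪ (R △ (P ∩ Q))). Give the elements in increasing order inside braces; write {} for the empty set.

{4,6}

P ∩ Q = {12}
R △ (P ∩ Q) = {5,7,10,11,13,15}
(P ∩ Q) ∪ (R △ (P ∩ Q)) = {5,7,10,11,12,13,15}
P \ ((P ∩ Q) ∪ (R △ (P ∩ Q))) = {4,6}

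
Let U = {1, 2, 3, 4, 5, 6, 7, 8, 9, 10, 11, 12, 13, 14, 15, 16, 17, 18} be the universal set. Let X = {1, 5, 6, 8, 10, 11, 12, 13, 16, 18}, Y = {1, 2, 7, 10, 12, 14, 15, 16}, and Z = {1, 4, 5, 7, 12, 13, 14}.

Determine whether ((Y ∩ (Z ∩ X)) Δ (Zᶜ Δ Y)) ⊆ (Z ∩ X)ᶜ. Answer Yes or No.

Z ∩ X = {1, 5, 12, 13}
Y ∩ (Z ∩ X) = {1, 12}
Zᶜ = {2, 3, 6, 8, 9, 10, 11, 15, 16, 17, 18}
Zᶜ Δ Y = {1, 3, 6, 7, 8, 9, 11, 12, 14, 17, 18}
(Y ∩ (Z ∩ X)) Δ (Zᶜ Δ Y) = {3, 6, 7, 8, 9, 11, 14, 17, 18}
(Z ∩ X)ᶜ = {2, 3, 4, 6, 7, 8, 9, 10, 11, 14, 15, 16, 17, 18}
Every element of {3, 6, 7, 8, 9, 11, 14, 17, 18} is in {2, 3, 4, 6, 7, 8, 9, 10, 11, 14, 15, 16, 17, 18}, so (Y ∩ (Z ∩ X)) Δ (Zᶜ Δ Y) ⊆ (Z ∩ X)ᶜ.

Yes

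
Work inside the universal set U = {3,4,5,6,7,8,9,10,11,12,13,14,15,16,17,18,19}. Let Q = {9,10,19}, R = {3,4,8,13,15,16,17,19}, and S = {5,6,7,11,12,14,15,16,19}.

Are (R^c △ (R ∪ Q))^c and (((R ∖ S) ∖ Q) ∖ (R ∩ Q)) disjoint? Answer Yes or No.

Yes

R^c = {5,6,7,9,10,11,12,14,18}
R ∪ Q = {3,4,8,9,10,13,15,16,17,19}
R^c △ (R ∪ Q) = {3,4,5,6,7,8,11,12,13,14,15,16,17,18,19}
(R^c △ (R ∪ Q))^c = {9,10}
R ∖ S = {3,4,8,13,17}
(R ∖ S) ∖ Q = {3,4,8,13,17}
R ∩ Q = {19}
((R ∖ S) ∖ Q) ∖ (R ∩ Q) = {3,4,8,13,17}
{9,10} and {3,4,8,13,17} share no elements.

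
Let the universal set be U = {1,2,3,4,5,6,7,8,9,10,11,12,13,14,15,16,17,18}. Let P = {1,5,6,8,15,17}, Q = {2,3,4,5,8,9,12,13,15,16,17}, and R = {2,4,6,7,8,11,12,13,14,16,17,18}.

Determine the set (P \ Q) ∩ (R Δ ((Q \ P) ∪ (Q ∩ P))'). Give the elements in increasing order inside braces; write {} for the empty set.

P \ Q = {1,6}
Q \ P = {2,3,4,9,12,13,16}
Q ∩ P = {5,8,15,17}
(Q \ P) ∪ (Q ∩ P) = {2,3,4,5,8,9,12,13,15,16,17}
((Q \ P) ∪ (Q ∩ P))' = {1,6,7,10,11,14,18}
R Δ ((Q \ P) ∪ (Q ∩ P))' = {1,2,4,8,10,12,13,16,17}
(P \ Q) ∩ (R Δ ((Q \ P) ∪ (Q ∩ P))') = {1}

{1}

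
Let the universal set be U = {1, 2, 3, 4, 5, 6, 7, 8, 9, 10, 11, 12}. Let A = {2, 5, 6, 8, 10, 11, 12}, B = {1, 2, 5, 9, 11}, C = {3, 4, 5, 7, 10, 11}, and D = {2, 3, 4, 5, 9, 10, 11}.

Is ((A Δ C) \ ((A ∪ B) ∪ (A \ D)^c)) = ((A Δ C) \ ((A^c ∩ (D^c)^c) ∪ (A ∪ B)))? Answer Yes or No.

No

A Δ C = {2, 3, 4, 6, 7, 8, 12}
A ∪ B = {1, 2, 5, 6, 8, 9, 10, 11, 12}
A \ D = {6, 8, 12}
(A \ D)^c = {1, 2, 3, 4, 5, 7, 9, 10, 11}
(A ∪ B) ∪ (A \ D)^c = {1, 2, 3, 4, 5, 6, 7, 8, 9, 10, 11, 12}
(A Δ C) \ ((A ∪ B) ∪ (A \ D)^c) = {}
A^c = {1, 3, 4, 7, 9}
D^c = {1, 6, 7, 8, 12}
(D^c)^c = {2, 3, 4, 5, 9, 10, 11}
A^c ∩ (D^c)^c = {3, 4, 9}
(A^c ∩ (D^c)^c) ∪ (A ∪ B) = {1, 2, 3, 4, 5, 6, 8, 9, 10, 11, 12}
(A Δ C) \ ((A^c ∩ (D^c)^c) ∪ (A ∪ B)) = {7}
7 ∈ (A Δ C) \ ((A^c ∩ (D^c)^c) ∪ (A ∪ B)) but 7 ∉ (A Δ C) \ ((A ∪ B) ∪ (A \ D)^c), so they differ.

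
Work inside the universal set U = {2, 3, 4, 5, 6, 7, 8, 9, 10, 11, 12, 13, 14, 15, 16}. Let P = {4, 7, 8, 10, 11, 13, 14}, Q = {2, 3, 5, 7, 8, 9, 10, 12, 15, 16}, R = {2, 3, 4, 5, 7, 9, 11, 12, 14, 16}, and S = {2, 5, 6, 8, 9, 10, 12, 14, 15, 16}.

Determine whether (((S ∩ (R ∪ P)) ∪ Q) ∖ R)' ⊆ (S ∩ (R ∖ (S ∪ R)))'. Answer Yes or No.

R ∪ P = {2, 3, 4, 5, 7, 8, 9, 10, 11, 12, 13, 14, 16}
S ∩ (R ∪ P) = {2, 5, 8, 9, 10, 12, 14, 16}
(S ∩ (R ∪ P)) ∪ Q = {2, 3, 5, 7, 8, 9, 10, 12, 14, 15, 16}
((S ∩ (R ∪ P)) ∪ Q) ∖ R = {8, 10, 15}
(((S ∩ (R ∪ P)) ∪ Q) ∖ R)' = {2, 3, 4, 5, 6, 7, 9, 11, 12, 13, 14, 16}
S ∪ R = {2, 3, 4, 5, 6, 7, 8, 9, 10, 11, 12, 14, 15, 16}
R ∖ (S ∪ R) = {}
S ∩ (R ∖ (S ∪ R)) = {}
(S ∩ (R ∖ (S ∪ R)))' = {2, 3, 4, 5, 6, 7, 8, 9, 10, 11, 12, 13, 14, 15, 16}
Every element of {2, 3, 4, 5, 6, 7, 9, 11, 12, 13, 14, 16} is in {2, 3, 4, 5, 6, 7, 8, 9, 10, 11, 12, 13, 14, 15, 16}, so (((S ∩ (R ∪ P)) ∪ Q) ∖ R)' ⊆ (S ∩ (R ∖ (S ∪ R)))'.

Yes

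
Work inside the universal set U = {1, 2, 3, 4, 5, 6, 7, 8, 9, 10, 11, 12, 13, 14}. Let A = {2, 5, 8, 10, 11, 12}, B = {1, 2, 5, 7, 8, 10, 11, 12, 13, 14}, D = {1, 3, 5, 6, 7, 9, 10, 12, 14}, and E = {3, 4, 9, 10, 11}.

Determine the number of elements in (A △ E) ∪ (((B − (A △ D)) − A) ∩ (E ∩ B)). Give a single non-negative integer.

A △ E = {2, 3, 4, 5, 8, 9, 12}
A △ D = {1, 2, 3, 6, 7, 8, 9, 11, 14}
B − (A △ D) = {5, 10, 12, 13}
(B − (A △ D)) − A = {13}
E ∩ B = {10, 11}
((B − (A △ D)) − A) ∩ (E ∩ B) = {}
(A △ E) ∪ (((B − (A △ D)) − A) ∩ (E ∩ B)) = {2, 3, 4, 5, 8, 9, 12}
|(A △ E) ∪ (((B − (A △ D)) − A) ∩ (E ∩ B))| = 7

7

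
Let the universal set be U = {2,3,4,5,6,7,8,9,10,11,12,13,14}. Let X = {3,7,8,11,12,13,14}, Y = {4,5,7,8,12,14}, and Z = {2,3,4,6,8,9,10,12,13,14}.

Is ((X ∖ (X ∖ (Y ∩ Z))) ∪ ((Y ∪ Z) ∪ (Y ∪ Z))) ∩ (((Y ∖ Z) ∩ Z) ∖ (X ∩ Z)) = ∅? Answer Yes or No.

Yes

Y ∩ Z = {4,8,12,14}
X ∖ (Y ∩ Z) = {3,7,11,13}
X ∖ (X ∖ (Y ∩ Z)) = {8,12,14}
Y ∪ Z = {2,3,4,5,6,7,8,9,10,12,13,14}
(Y ∪ Z) ∪ (Y ∪ Z) = {2,3,4,5,6,7,8,9,10,12,13,14}
(X ∖ (X ∖ (Y ∩ Z))) ∪ ((Y ∪ Z) ∪ (Y ∪ Z)) = {2,3,4,5,6,7,8,9,10,12,13,14}
Y ∖ Z = {5,7}
(Y ∖ Z) ∩ Z = {}
X ∩ Z = {3,8,12,13,14}
((Y ∖ Z) ∩ Z) ∖ (X ∩ Z) = {}
{2,3,4,5,6,7,8,9,10,12,13,14} and {} share no elements.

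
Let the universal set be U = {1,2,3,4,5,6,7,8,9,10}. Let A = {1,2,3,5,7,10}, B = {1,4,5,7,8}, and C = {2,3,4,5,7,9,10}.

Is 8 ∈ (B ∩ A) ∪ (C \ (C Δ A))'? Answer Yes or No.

8 ∈ B and 8 ∉ A, so 8 ∉ B ∩ A
8 ∉ C and 8 ∉ A, so 8 ∉ C Δ A
8 ∉ C and 8 ∉ (C Δ A), so 8 ∉ C \ (C Δ A)
8 ∈ (C \ (C Δ A))' since 8 ∉ (C \ (C Δ A))
8 ∉ (B ∩ A) and 8 ∈ (C \ (C Δ A))', so 8 ∈ (B ∩ A) ∪ (C \ (C Δ A))'

Yes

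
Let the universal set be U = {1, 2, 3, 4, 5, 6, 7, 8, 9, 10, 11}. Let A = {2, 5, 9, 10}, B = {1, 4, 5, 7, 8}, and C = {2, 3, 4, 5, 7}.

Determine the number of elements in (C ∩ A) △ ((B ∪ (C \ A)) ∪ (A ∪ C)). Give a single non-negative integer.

C ∩ A = {2, 5}
C \ A = {3, 4, 7}
B ∪ (C \ A) = {1, 3, 4, 5, 7, 8}
A ∪ C = {2, 3, 4, 5, 7, 9, 10}
(B ∪ (C \ A)) ∪ (A ∪ C) = {1, 2, 3, 4, 5, 7, 8, 9, 10}
(C ∩ A) △ ((B ∪ (C \ A)) ∪ (A ∪ C)) = {1, 3, 4, 7, 8, 9, 10}
|(C ∩ A) △ ((B ∪ (C \ A)) ∪ (A ∪ C))| = 7

7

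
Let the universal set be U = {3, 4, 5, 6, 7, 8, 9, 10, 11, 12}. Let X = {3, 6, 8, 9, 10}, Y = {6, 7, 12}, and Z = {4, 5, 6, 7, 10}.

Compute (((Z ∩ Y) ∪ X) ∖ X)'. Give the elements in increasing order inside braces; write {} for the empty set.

{3, 4, 5, 6, 8, 9, 10, 11, 12}

Z ∩ Y = {6, 7}
(Z ∩ Y) ∪ X = {3, 6, 7, 8, 9, 10}
((Z ∩ Y) ∪ X) ∖ X = {7}
(((Z ∩ Y) ∪ X) ∖ X)' = {3, 4, 5, 6, 8, 9, 10, 11, 12}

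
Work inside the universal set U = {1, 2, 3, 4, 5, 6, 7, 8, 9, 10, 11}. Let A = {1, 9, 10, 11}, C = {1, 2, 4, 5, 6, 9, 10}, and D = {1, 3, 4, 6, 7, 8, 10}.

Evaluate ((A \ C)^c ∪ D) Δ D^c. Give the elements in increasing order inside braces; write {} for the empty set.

{1, 3, 4, 6, 7, 8, 10, 11}

A \ C = {11}
(A \ C)^c = {1, 2, 3, 4, 5, 6, 7, 8, 9, 10}
(A \ C)^c ∪ D = {1, 2, 3, 4, 5, 6, 7, 8, 9, 10}
D^c = {2, 5, 9, 11}
((A \ C)^c ∪ D) Δ D^c = {1, 3, 4, 6, 7, 8, 10, 11}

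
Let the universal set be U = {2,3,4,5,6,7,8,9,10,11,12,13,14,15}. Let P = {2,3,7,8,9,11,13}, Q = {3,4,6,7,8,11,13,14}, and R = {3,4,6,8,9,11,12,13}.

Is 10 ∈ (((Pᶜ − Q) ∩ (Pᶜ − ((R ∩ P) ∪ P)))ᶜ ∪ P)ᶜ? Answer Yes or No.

Yes

10 ∉ P, so 10 ∈ Pᶜ
10 ∈ Pᶜ and 10 ∉ Q, so 10 ∈ Pᶜ − Q
10 ∉ P, so 10 ∈ Pᶜ
10 ∉ R and 10 ∉ P, so 10 ∉ R ∩ P
10 ∉ (R ∩ P) and 10 ∉ P, so 10 ∉ (R ∩ P) ∪ P
10 ∈ Pᶜ and 10 ∉ ((R ∩ P) ∪ P), so 10 ∈ Pᶜ − ((R ∩ P) ∪ P)
10 ∈ (Pᶜ − Q) and 10 ∈ (Pᶜ − ((R ∩ P) ∪ P)), so 10 ∈ (Pᶜ − Q) ∩ (Pᶜ − ((R ∩ P) ∪ P))
10 ∉ ((Pᶜ − Q) ∩ (Pᶜ − ((R ∩ P) ∪ P)))ᶜ since 10 ∈ ((Pᶜ − Q) ∩ (Pᶜ − ((R ∩ P) ∪ P)))
10 ∉ ((Pᶜ − Q) ∩ (Pᶜ − ((R ∩ P) ∪ P)))ᶜ and 10 ∉ P, so 10 ∉ ((Pᶜ − Q) ∩ (Pᶜ − ((R ∩ P) ∪ P)))ᶜ ∪ P
10 ∈ (((Pᶜ − Q) ∩ (Pᶜ − ((R ∩ P) ∪ P)))ᶜ ∪ P)ᶜ since 10 ∉ (((Pᶜ − Q) ∩ (Pᶜ − ((R ∩ P) ∪ P)))ᶜ ∪ P)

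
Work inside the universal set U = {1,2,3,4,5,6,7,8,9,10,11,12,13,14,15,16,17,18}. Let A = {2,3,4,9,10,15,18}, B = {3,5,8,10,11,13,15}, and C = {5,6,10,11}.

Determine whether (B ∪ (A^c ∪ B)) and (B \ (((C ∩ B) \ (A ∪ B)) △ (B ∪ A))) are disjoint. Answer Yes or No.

Yes

A^c = {1,5,6,7,8,11,12,13,14,16,17}
A^c ∪ B = {1,3,5,6,7,8,10,11,12,13,14,15,16,17}
B ∪ (A^c ∪ B) = {1,3,5,6,7,8,10,11,12,13,14,15,16,17}
C ∩ B = {5,10,11}
A ∪ B = {2,3,4,5,8,9,10,11,13,15,18}
(C ∩ B) \ (A ∪ B) = {}
B ∪ A = {2,3,4,5,8,9,10,11,13,15,18}
((C ∩ B) \ (A ∪ B)) △ (B ∪ A) = {2,3,4,5,8,9,10,11,13,15,18}
B \ (((C ∩ B) \ (A ∪ B)) △ (B ∪ A)) = {}
{1,3,5,6,7,8,10,11,12,13,14,15,16,17} and {} share no elements.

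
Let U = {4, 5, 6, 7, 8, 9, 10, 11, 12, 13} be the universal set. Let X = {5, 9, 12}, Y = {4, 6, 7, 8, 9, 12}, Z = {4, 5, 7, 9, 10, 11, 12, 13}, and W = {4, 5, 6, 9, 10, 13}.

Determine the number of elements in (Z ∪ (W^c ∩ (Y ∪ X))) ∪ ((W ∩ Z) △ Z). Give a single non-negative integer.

W^c = {7, 8, 11, 12}
Y ∪ X = {4, 5, 6, 7, 8, 9, 12}
W^c ∩ (Y ∪ X) = {7, 8, 12}
Z ∪ (W^c ∩ (Y ∪ X)) = {4, 5, 7, 8, 9, 10, 11, 12, 13}
W ∩ Z = {4, 5, 9, 10, 13}
(W ∩ Z) △ Z = {7, 11, 12}
(Z ∪ (W^c ∩ (Y ∪ X))) ∪ ((W ∩ Z) △ Z) = {4, 5, 7, 8, 9, 10, 11, 12, 13}
|(Z ∪ (W^c ∩ (Y ∪ X))) ∪ ((W ∩ Z) △ Z)| = 9

9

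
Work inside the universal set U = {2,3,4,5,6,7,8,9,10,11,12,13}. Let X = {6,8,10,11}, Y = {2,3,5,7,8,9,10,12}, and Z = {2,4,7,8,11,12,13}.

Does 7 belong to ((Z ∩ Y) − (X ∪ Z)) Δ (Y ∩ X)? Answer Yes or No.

7 ∈ Z and 7 ∈ Y, so 7 ∈ Z ∩ Y
7 ∉ X and 7 ∈ Z, so 7 ∈ X ∪ Z
7 ∈ (Z ∩ Y) and 7 ∈ (X ∪ Z), so 7 ∉ (Z ∩ Y) − (X ∪ Z)
7 ∈ Y and 7 ∉ X, so 7 ∉ Y ∩ X
7 ∉ ((Z ∩ Y) − (X ∪ Z)) and 7 ∉ (Y ∩ X), so 7 ∉ ((Z ∩ Y) − (X ∪ Z)) Δ (Y ∩ X)

No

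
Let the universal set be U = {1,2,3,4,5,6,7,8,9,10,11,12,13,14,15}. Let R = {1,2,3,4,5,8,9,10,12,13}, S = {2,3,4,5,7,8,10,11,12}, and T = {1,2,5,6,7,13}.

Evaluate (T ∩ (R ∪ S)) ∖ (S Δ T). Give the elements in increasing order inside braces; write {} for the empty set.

{2,5,7}

R ∪ S = {1,2,3,4,5,7,8,9,10,11,12,13}
T ∩ (R ∪ S) = {1,2,5,7,13}
S Δ T = {1,3,4,6,8,10,11,12,13}
(T ∩ (R ∪ S)) ∖ (S Δ T) = {2,5,7}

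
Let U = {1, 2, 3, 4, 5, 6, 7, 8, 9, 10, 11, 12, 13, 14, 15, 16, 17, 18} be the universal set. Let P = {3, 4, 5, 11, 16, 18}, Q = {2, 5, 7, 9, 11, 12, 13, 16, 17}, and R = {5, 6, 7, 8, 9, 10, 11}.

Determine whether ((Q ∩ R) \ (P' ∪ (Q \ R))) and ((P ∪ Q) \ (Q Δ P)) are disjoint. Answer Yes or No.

Q ∩ R = {5, 7, 9, 11}
P' = {1, 2, 6, 7, 8, 9, 10, 12, 13, 14, 15, 17}
Q \ R = {2, 12, 13, 16, 17}
P' ∪ (Q \ R) = {1, 2, 6, 7, 8, 9, 10, 12, 13, 14, 15, 16, 17}
(Q ∩ R) \ (P' ∪ (Q \ R)) = {5, 11}
P ∪ Q = {2, 3, 4, 5, 7, 9, 11, 12, 13, 16, 17, 18}
Q Δ P = {2, 3, 4, 7, 9, 12, 13, 17, 18}
(P ∪ Q) \ (Q Δ P) = {5, 11, 16}
5 lies in both, so they are not disjoint.

No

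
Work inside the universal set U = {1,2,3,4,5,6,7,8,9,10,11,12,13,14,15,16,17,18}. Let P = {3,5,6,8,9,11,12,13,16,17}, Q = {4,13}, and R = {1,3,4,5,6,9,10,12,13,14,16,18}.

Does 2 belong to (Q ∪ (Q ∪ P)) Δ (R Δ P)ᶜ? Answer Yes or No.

Yes

2 ∉ Q and 2 ∉ P, so 2 ∉ Q ∪ P
2 ∉ Q and 2 ∉ (Q ∪ P), so 2 ∉ Q ∪ (Q ∪ P)
2 ∉ R and 2 ∉ P, so 2 ∉ R Δ P
2 ∈ (R Δ P)ᶜ since 2 ∉ (R Δ P)
2 ∉ (Q ∪ (Q ∪ P)) and 2 ∈ (R Δ P)ᶜ, so 2 ∈ (Q ∪ (Q ∪ P)) Δ (R Δ P)ᶜ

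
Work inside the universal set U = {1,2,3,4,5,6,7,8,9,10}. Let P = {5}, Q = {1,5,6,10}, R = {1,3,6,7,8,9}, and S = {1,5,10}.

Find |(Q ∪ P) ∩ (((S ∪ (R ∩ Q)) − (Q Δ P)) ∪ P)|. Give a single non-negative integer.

Q ∪ P = {1,5,6,10}
R ∩ Q = {1,6}
S ∪ (R ∩ Q) = {1,5,6,10}
Q Δ P = {1,6,10}
(S ∪ (R ∩ Q)) − (Q Δ P) = {5}
((S ∪ (R ∩ Q)) − (Q Δ P)) ∪ P = {5}
(Q ∪ P) ∩ (((S ∪ (R ∩ Q)) − (Q Δ P)) ∪ P) = {5}
|(Q ∪ P) ∩ (((S ∪ (R ∩ Q)) − (Q Δ P)) ∪ P)| = 1

1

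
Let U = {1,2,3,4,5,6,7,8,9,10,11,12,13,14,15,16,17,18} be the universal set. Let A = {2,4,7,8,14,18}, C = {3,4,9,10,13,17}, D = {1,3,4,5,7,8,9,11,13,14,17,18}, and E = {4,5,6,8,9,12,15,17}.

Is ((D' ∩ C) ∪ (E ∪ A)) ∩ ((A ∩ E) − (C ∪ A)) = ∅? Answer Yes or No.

Yes

D' = {2,6,10,12,15,16}
D' ∩ C = {10}
E ∪ A = {2,4,5,6,7,8,9,12,14,15,17,18}
(D' ∩ C) ∪ (E ∪ A) = {2,4,5,6,7,8,9,10,12,14,15,17,18}
A ∩ E = {4,8}
C ∪ A = {2,3,4,7,8,9,10,13,14,17,18}
(A ∩ E) − (C ∪ A) = {}
{2,4,5,6,7,8,9,10,12,14,15,17,18} and {} share no elements.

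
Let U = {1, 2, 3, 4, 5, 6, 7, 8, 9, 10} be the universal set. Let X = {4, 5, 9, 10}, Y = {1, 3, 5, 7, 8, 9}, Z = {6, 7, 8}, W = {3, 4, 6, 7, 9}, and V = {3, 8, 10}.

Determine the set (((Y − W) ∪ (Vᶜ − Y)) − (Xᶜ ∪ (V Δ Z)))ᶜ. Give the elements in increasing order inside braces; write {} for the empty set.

Y − W = {1, 5, 8}
Vᶜ = {1, 2, 4, 5, 6, 7, 9}
Vᶜ − Y = {2, 4, 6}
(Y − W) ∪ (Vᶜ − Y) = {1, 2, 4, 5, 6, 8}
Xᶜ = {1, 2, 3, 6, 7, 8}
V Δ Z = {3, 6, 7, 10}
Xᶜ ∪ (V Δ Z) = {1, 2, 3, 6, 7, 8, 10}
((Y − W) ∪ (Vᶜ − Y)) − (Xᶜ ∪ (V Δ Z)) = {4, 5}
(((Y − W) ∪ (Vᶜ − Y)) − (Xᶜ ∪ (V Δ Z)))ᶜ = {1, 2, 3, 6, 7, 8, 9, 10}

{1, 2, 3, 6, 7, 8, 9, 10}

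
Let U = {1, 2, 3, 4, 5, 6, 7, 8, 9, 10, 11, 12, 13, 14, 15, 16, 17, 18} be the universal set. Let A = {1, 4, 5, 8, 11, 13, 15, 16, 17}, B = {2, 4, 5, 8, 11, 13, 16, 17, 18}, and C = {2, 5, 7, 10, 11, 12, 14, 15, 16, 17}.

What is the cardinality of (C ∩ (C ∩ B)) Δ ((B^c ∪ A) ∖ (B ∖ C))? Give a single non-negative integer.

10

C ∩ B = {2, 5, 11, 16, 17}
C ∩ (C ∩ B) = {2, 5, 11, 16, 17}
B^c = {1, 3, 6, 7, 9, 10, 12, 14, 15}
B^c ∪ A = {1, 3, 4, 5, 6, 7, 8, 9, 10, 11, 12, 13, 14, 15, 16, 17}
B ∖ C = {4, 8, 13, 18}
(B^c ∪ A) ∖ (B ∖ C) = {1, 3, 5, 6, 7, 9, 10, 11, 12, 14, 15, 16, 17}
(C ∩ (C ∩ B)) Δ ((B^c ∪ A) ∖ (B ∖ C)) = {1, 2, 3, 6, 7, 9, 10, 12, 14, 15}
|(C ∩ (C ∩ B)) Δ ((B^c ∪ A) ∖ (B ∖ C))| = 10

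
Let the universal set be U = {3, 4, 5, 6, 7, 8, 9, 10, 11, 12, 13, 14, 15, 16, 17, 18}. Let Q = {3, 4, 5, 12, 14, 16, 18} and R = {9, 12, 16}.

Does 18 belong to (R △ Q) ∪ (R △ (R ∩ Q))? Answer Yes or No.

18 ∉ R and 18 ∈ Q, so 18 ∈ R △ Q
18 ∉ R and 18 ∈ Q, so 18 ∉ R ∩ Q
18 ∉ R and 18 ∉ (R ∩ Q), so 18 ∉ R △ (R ∩ Q)
18 ∈ (R △ Q) and 18 ∉ (R △ (R ∩ Q)), so 18 ∈ (R △ Q) ∪ (R △ (R ∩ Q))

Yes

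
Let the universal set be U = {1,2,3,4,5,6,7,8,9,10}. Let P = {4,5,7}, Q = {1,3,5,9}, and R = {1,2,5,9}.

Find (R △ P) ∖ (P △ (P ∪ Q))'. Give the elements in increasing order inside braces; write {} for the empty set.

R △ P = {1,2,4,7,9}
P ∪ Q = {1,3,4,5,7,9}
P △ (P ∪ Q) = {1,3,9}
(P △ (P ∪ Q))' = {2,4,5,6,7,8,10}
(R △ P) ∖ (P △ (P ∪ Q))' = {1,9}

{1,9}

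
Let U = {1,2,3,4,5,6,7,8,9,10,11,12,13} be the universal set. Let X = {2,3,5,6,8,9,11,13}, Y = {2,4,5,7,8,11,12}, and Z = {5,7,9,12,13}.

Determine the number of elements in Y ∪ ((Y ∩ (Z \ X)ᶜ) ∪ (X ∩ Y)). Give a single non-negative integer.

7

Z \ X = {7,12}
(Z \ X)ᶜ = {1,2,3,4,5,6,8,9,10,11,13}
Y ∩ (Z \ X)ᶜ = {2,4,5,8,11}
X ∩ Y = {2,5,8,11}
(Y ∩ (Z \ X)ᶜ) ∪ (X ∩ Y) = {2,4,5,8,11}
Y ∪ ((Y ∩ (Z \ X)ᶜ) ∪ (X ∩ Y)) = {2,4,5,7,8,11,12}
|Y ∪ ((Y ∩ (Z \ X)ᶜ) ∪ (X ∩ Y))| = 7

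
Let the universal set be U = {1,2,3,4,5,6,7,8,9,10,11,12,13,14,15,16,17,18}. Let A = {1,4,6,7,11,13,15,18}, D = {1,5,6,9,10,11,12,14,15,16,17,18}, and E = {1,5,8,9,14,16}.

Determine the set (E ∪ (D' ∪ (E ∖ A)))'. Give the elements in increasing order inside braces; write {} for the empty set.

D' = {2,3,4,7,8,13}
E ∖ A = {5,8,9,14,16}
D' ∪ (E ∖ A) = {2,3,4,5,7,8,9,13,14,16}
E ∪ (D' ∪ (E ∖ A)) = {1,2,3,4,5,7,8,9,13,14,16}
(E ∪ (D' ∪ (E ∖ A)))' = {6,10,11,12,15,17,18}

{6,10,11,12,15,17,18}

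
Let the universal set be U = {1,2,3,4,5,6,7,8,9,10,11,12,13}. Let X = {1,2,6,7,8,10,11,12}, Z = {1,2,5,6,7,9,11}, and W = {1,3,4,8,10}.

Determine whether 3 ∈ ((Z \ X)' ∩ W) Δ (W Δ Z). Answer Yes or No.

3 ∉ Z and 3 ∉ X, so 3 ∉ Z \ X
3 ∈ (Z \ X)' since 3 ∉ (Z \ X)
3 ∈ (Z \ X)' and 3 ∈ W, so 3 ∈ (Z \ X)' ∩ W
3 ∈ W and 3 ∉ Z, so 3 ∈ W Δ Z
3 ∈ ((Z \ X)' ∩ W) and 3 ∈ (W Δ Z), so 3 ∉ ((Z \ X)' ∩ W) Δ (W Δ Z)

No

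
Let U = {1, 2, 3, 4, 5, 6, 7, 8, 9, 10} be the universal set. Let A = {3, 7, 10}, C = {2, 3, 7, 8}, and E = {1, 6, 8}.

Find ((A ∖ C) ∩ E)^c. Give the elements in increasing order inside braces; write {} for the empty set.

{1, 2, 3, 4, 5, 6, 7, 8, 9, 10}

A ∖ C = {10}
(A ∖ C) ∩ E = {}
((A ∖ C) ∩ E)^c = {1, 2, 3, 4, 5, 6, 7, 8, 9, 10}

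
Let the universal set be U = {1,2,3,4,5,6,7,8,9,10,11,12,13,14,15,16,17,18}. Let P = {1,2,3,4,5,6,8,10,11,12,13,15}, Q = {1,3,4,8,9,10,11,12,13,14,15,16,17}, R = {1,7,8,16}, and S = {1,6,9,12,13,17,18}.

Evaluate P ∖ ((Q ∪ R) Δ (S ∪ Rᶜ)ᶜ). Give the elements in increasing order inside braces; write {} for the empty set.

Q ∪ R = {1,3,4,7,8,9,10,11,12,13,14,15,16,17}
Rᶜ = {2,3,4,5,6,9,10,11,12,13,14,15,17,18}
S ∪ Rᶜ = {1,2,3,4,5,6,9,10,11,12,13,14,15,17,18}
(S ∪ Rᶜ)ᶜ = {7,8,16}
(Q ∪ R) Δ (S ∪ Rᶜ)ᶜ = {1,3,4,9,10,11,12,13,14,15,17}
P ∖ ((Q ∪ R) Δ (S ∪ Rᶜ)ᶜ) = {2,5,6,8}

{2,5,6,8}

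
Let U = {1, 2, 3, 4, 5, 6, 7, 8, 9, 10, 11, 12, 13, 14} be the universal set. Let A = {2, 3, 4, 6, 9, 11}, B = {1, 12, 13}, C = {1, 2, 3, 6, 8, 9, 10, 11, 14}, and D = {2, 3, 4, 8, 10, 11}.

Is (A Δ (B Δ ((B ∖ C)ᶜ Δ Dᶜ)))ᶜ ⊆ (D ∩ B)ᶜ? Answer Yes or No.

B ∖ C = {12, 13}
(B ∖ C)ᶜ = {1, 2, 3, 4, 5, 6, 7, 8, 9, 10, 11, 14}
Dᶜ = {1, 5, 6, 7, 9, 12, 13, 14}
(B ∖ C)ᶜ Δ Dᶜ = {2, 3, 4, 8, 10, 11, 12, 13}
B Δ ((B ∖ C)ᶜ Δ Dᶜ) = {1, 2, 3, 4, 8, 10, 11}
A Δ (B Δ ((B ∖ C)ᶜ Δ Dᶜ)) = {1, 6, 8, 9, 10}
(A Δ (B Δ ((B ∖ C)ᶜ Δ Dᶜ)))ᶜ = {2, 3, 4, 5, 7, 11, 12, 13, 14}
D ∩ B = {}
(D ∩ B)ᶜ = {1, 2, 3, 4, 5, 6, 7, 8, 9, 10, 11, 12, 13, 14}
Every element of {2, 3, 4, 5, 7, 11, 12, 13, 14} is in {1, 2, 3, 4, 5, 6, 7, 8, 9, 10, 11, 12, 13, 14}, so (A Δ (B Δ ((B ∖ C)ᶜ Δ Dᶜ)))ᶜ ⊆ (D ∩ B)ᶜ.

Yes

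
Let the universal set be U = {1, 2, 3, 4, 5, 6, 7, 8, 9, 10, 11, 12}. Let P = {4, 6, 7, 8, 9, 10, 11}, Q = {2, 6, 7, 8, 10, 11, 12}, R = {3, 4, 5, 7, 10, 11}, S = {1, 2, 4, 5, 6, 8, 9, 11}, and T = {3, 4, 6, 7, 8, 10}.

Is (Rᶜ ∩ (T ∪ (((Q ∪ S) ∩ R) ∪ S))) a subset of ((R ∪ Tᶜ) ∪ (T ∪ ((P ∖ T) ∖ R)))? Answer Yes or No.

Yes

Rᶜ = {1, 2, 6, 8, 9, 12}
Q ∪ S = {1, 2, 4, 5, 6, 7, 8, 9, 10, 11, 12}
(Q ∪ S) ∩ R = {4, 5, 7, 10, 11}
((Q ∪ S) ∩ R) ∪ S = {1, 2, 4, 5, 6, 7, 8, 9, 10, 11}
T ∪ (((Q ∪ S) ∩ R) ∪ S) = {1, 2, 3, 4, 5, 6, 7, 8, 9, 10, 11}
Rᶜ ∩ (T ∪ (((Q ∪ S) ∩ R) ∪ S)) = {1, 2, 6, 8, 9}
Tᶜ = {1, 2, 5, 9, 11, 12}
R ∪ Tᶜ = {1, 2, 3, 4, 5, 7, 9, 10, 11, 12}
P ∖ T = {9, 11}
(P ∖ T) ∖ R = {9}
T ∪ ((P ∖ T) ∖ R) = {3, 4, 6, 7, 8, 9, 10}
(R ∪ Tᶜ) ∪ (T ∪ ((P ∖ T) ∖ R)) = {1, 2, 3, 4, 5, 6, 7, 8, 9, 10, 11, 12}
Every element of {1, 2, 6, 8, 9} is in {1, 2, 3, 4, 5, 6, 7, 8, 9, 10, 11, 12}, so Rᶜ ∩ (T ∪ (((Q ∪ S) ∩ R) ∪ S)) ⊆ (R ∪ Tᶜ) ∪ (T ∪ ((P ∖ T) ∖ R)).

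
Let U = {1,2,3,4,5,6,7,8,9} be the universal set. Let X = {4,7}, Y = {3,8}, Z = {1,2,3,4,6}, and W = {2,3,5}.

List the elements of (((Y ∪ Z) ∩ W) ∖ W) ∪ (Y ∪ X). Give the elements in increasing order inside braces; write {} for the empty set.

Y ∪ Z = {1,2,3,4,6,8}
(Y ∪ Z) ∩ W = {2,3}
((Y ∪ Z) ∩ W) ∖ W = {}
Y ∪ X = {3,4,7,8}
(((Y ∪ Z) ∩ W) ∖ W) ∪ (Y ∪ X) = {3,4,7,8}

{3,4,7,8}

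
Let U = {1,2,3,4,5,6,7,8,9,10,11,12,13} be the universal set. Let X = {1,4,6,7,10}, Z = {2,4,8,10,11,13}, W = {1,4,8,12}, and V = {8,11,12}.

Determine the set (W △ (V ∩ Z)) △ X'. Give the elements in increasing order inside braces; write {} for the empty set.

{1,2,3,4,5,8,9,13}

V ∩ Z = {8,11}
W △ (V ∩ Z) = {1,4,11,12}
X' = {2,3,5,8,9,11,12,13}
(W △ (V ∩ Z)) △ X' = {1,2,3,4,5,8,9,13}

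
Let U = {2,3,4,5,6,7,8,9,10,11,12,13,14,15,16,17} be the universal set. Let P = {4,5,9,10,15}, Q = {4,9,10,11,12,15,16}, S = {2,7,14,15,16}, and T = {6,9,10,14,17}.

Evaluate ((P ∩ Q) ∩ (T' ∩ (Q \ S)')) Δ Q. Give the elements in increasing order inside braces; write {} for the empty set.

P ∩ Q = {4,9,10,15}
T' = {2,3,4,5,7,8,11,12,13,15,16}
Q \ S = {4,9,10,11,12}
(Q \ S)' = {2,3,5,6,7,8,13,14,15,16,17}
T' ∩ (Q \ S)' = {2,3,5,7,8,13,15,16}
(P ∩ Q) ∩ (T' ∩ (Q \ S)') = {15}
((P ∩ Q) ∩ (T' ∩ (Q \ S)')) Δ Q = {4,9,10,11,12,16}

{4,9,10,11,12,16}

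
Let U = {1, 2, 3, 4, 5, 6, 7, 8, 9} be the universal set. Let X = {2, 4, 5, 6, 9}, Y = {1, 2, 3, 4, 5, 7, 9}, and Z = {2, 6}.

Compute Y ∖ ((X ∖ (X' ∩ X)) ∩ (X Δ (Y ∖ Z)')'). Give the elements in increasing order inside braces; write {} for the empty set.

{1, 3, 4, 5, 7, 9}

X' = {1, 3, 7, 8}
X' ∩ X = {}
X ∖ (X' ∩ X) = {2, 4, 5, 6, 9}
Y ∖ Z = {1, 3, 4, 5, 7, 9}
(Y ∖ Z)' = {2, 6, 8}
X Δ (Y ∖ Z)' = {4, 5, 8, 9}
(X Δ (Y ∖ Z)')' = {1, 2, 3, 6, 7}
(X ∖ (X' ∩ X)) ∩ (X Δ (Y ∖ Z)')' = {2, 6}
Y ∖ ((X ∖ (X' ∩ X)) ∩ (X Δ (Y ∖ Z)')') = {1, 3, 4, 5, 7, 9}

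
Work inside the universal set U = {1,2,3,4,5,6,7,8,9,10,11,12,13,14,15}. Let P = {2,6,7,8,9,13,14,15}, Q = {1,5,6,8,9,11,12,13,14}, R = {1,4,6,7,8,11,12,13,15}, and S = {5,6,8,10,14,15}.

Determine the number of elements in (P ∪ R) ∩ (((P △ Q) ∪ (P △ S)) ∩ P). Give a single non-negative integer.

P ∪ R = {1,2,4,6,7,8,9,11,12,13,14,15}
P △ Q = {1,2,5,7,11,12,15}
P △ S = {2,5,7,9,10,13}
(P △ Q) ∪ (P △ S) = {1,2,5,7,9,10,11,12,13,15}
((P △ Q) ∪ (P △ S)) ∩ P = {2,7,9,13,15}
(P ∪ R) ∩ (((P △ Q) ∪ (P △ S)) ∩ P) = {2,7,9,13,15}
|(P ∪ R) ∩ (((P △ Q) ∪ (P △ S)) ∩ P)| = 5

5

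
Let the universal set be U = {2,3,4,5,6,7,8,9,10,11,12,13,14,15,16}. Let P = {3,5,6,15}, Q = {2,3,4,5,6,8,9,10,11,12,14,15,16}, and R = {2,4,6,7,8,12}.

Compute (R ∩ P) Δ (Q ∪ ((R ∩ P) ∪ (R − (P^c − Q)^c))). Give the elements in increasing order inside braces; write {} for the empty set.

{2,3,4,5,7,8,9,10,11,12,14,15,16}

R ∩ P = {6}
P^c = {2,4,7,8,9,10,11,12,13,14,16}
P^c − Q = {7,13}
(P^c − Q)^c = {2,3,4,5,6,8,9,10,11,12,14,15,16}
R − (P^c − Q)^c = {7}
(R ∩ P) ∪ (R − (P^c − Q)^c) = {6,7}
Q ∪ ((R ∩ P) ∪ (R − (P^c − Q)^c)) = {2,3,4,5,6,7,8,9,10,11,12,14,15,16}
(R ∩ P) Δ (Q ∪ ((R ∩ P) ∪ (R − (P^c − Q)^c))) = {2,3,4,5,7,8,9,10,11,12,14,15,16}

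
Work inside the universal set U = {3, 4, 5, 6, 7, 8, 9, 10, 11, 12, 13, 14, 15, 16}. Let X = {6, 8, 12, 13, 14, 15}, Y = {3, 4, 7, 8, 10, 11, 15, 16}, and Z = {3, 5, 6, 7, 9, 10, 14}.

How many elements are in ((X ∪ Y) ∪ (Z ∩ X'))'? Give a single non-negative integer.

0

X ∪ Y = {3, 4, 6, 7, 8, 10, 11, 12, 13, 14, 15, 16}
X' = {3, 4, 5, 7, 9, 10, 11, 16}
Z ∩ X' = {3, 5, 7, 9, 10}
(X ∪ Y) ∪ (Z ∩ X') = {3, 4, 5, 6, 7, 8, 9, 10, 11, 12, 13, 14, 15, 16}
((X ∪ Y) ∪ (Z ∩ X'))' = {}
|((X ∪ Y) ∪ (Z ∩ X'))'| = 0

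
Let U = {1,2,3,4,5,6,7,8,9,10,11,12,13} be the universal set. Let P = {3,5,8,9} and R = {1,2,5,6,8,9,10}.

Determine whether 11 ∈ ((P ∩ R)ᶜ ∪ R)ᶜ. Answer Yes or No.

No

11 ∉ P and 11 ∉ R, so 11 ∉ P ∩ R
11 ∈ (P ∩ R)ᶜ since 11 ∉ (P ∩ R)
11 ∈ (P ∩ R)ᶜ and 11 ∉ R, so 11 ∈ (P ∩ R)ᶜ ∪ R
11 ∉ ((P ∩ R)ᶜ ∪ R)ᶜ since 11 ∈ ((P ∩ R)ᶜ ∪ R)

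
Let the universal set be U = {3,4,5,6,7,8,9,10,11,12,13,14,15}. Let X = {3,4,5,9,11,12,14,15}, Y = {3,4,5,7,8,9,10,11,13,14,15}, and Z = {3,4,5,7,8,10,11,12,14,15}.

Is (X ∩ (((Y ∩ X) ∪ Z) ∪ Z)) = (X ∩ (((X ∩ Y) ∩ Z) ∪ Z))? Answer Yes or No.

Y ∩ X = {3,4,5,9,11,14,15}
(Y ∩ X) ∪ Z = {3,4,5,7,8,9,10,11,12,14,15}
((Y ∩ X) ∪ Z) ∪ Z = {3,4,5,7,8,9,10,11,12,14,15}
X ∩ (((Y ∩ X) ∪ Z) ∪ Z) = {3,4,5,9,11,12,14,15}
X ∩ Y = {3,4,5,9,11,14,15}
(X ∩ Y) ∩ Z = {3,4,5,11,14,15}
((X ∩ Y) ∩ Z) ∪ Z = {3,4,5,7,8,10,11,12,14,15}
X ∩ (((X ∩ Y) ∩ Z) ∪ Z) = {3,4,5,11,12,14,15}
9 ∈ X ∩ (((Y ∩ X) ∪ Z) ∪ Z) but 9 ∉ X ∩ (((X ∩ Y) ∩ Z) ∪ Z), so they differ.

No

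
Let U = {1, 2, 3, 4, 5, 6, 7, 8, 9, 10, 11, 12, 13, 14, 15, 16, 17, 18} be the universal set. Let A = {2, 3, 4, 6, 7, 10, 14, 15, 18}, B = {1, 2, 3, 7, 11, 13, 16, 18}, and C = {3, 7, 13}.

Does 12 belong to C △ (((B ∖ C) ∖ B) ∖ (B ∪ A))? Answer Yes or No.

12 ∉ B and 12 ∉ C, so 12 ∉ B ∖ C
12 ∉ (B ∖ C) and 12 ∉ B, so 12 ∉ (B ∖ C) ∖ B
12 ∉ B and 12 ∉ A, so 12 ∉ B ∪ A
12 ∉ ((B ∖ C) ∖ B) and 12 ∉ (B ∪ A), so 12 ∉ ((B ∖ C) ∖ B) ∖ (B ∪ A)
12 ∉ C and 12 ∉ (((B ∖ C) ∖ B) ∖ (B ∪ A)), so 12 ∉ C △ (((B ∖ C) ∖ B) ∖ (B ∪ A))

No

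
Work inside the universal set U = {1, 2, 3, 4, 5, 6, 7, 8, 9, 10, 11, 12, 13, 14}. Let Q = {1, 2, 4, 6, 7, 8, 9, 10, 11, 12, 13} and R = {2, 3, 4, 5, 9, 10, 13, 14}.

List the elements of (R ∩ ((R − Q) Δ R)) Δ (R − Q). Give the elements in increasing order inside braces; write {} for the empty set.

{2, 3, 4, 5, 9, 10, 13, 14}

R − Q = {3, 5, 14}
(R − Q) Δ R = {2, 4, 9, 10, 13}
R ∩ ((R − Q) Δ R) = {2, 4, 9, 10, 13}
(R ∩ ((R − Q) Δ R)) Δ (R − Q) = {2, 3, 4, 5, 9, 10, 13, 14}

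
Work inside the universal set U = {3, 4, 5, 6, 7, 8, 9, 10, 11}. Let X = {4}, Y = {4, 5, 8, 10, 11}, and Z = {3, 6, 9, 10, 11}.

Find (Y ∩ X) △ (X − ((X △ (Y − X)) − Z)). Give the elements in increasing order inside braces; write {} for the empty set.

{4}

Y ∩ X = {4}
Y − X = {5, 8, 10, 11}
X △ (Y − X) = {4, 5, 8, 10, 11}
(X △ (Y − X)) − Z = {4, 5, 8}
X − ((X △ (Y − X)) − Z) = {}
(Y ∩ X) △ (X − ((X △ (Y − X)) − Z)) = {4}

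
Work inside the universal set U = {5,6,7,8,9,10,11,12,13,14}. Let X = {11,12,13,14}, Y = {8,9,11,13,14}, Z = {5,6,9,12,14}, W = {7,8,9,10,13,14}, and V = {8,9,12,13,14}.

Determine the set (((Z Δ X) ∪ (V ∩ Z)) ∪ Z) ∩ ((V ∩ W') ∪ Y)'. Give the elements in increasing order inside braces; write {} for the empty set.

Z Δ X = {5,6,9,11,13}
V ∩ Z = {9,12,14}
(Z Δ X) ∪ (V ∩ Z) = {5,6,9,11,12,13,14}
((Z Δ X) ∪ (V ∩ Z)) ∪ Z = {5,6,9,11,12,13,14}
W' = {5,6,11,12}
V ∩ W' = {12}
(V ∩ W') ∪ Y = {8,9,11,12,13,14}
((V ∩ W') ∪ Y)' = {5,6,7,10}
(((Z Δ X) ∪ (V ∩ Z)) ∪ Z) ∩ ((V ∩ W') ∪ Y)' = {5,6}

{5,6}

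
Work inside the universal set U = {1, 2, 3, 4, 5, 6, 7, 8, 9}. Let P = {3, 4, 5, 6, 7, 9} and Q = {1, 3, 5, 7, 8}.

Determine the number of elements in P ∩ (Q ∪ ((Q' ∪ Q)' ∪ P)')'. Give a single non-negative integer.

Q' = {2, 4, 6, 9}
Q' ∪ Q = {1, 2, 3, 4, 5, 6, 7, 8, 9}
(Q' ∪ Q)' = {}
(Q' ∪ Q)' ∪ P = {3, 4, 5, 6, 7, 9}
((Q' ∪ Q)' ∪ P)' = {1, 2, 8}
Q ∪ ((Q' ∪ Q)' ∪ P)' = {1, 2, 3, 5, 7, 8}
(Q ∪ ((Q' ∪ Q)' ∪ P)')' = {4, 6, 9}
P ∩ (Q ∪ ((Q' ∪ Q)' ∪ P)')' = {4, 6, 9}
|P ∩ (Q ∪ ((Q' ∪ Q)' ∪ P)')'| = 3

3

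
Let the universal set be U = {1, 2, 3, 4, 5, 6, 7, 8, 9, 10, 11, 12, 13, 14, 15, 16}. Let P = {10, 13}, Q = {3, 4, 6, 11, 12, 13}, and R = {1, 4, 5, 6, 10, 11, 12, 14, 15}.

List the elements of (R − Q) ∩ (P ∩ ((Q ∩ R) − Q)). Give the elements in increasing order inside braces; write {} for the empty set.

{}

R − Q = {1, 5, 10, 14, 15}
Q ∩ R = {4, 6, 11, 12}
(Q ∩ R) − Q = {}
P ∩ ((Q ∩ R) − Q) = {}
(R − Q) ∩ (P ∩ ((Q ∩ R) − Q)) = {}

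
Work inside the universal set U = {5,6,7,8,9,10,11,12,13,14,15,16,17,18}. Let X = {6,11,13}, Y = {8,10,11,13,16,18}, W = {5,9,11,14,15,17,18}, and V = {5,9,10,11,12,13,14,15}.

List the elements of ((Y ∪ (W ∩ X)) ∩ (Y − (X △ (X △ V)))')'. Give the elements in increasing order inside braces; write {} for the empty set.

{5,6,7,8,9,12,14,15,16,17,18}

W ∩ X = {11}
Y ∪ (W ∩ X) = {8,10,11,13,16,18}
X △ V = {5,6,9,10,12,14,15}
X △ (X △ V) = {5,9,10,11,12,13,14,15}
Y − (X △ (X △ V)) = {8,16,18}
(Y − (X △ (X △ V)))' = {5,6,7,9,10,11,12,13,14,15,17}
(Y ∪ (W ∩ X)) ∩ (Y − (X △ (X △ V)))' = {10,11,13}
((Y ∪ (W ∩ X)) ∩ (Y − (X △ (X △ V)))')' = {5,6,7,8,9,12,14,15,16,17,18}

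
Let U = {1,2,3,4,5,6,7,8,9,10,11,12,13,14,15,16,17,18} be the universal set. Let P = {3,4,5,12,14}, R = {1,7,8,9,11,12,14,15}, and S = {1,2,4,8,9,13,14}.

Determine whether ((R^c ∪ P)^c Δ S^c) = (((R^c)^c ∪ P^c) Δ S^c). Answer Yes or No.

R^c = {2,3,4,5,6,10,13,16,17,18}
R^c ∪ P = {2,3,4,5,6,10,12,13,14,16,17,18}
(R^c ∪ P)^c = {1,7,8,9,11,15}
S^c = {3,5,6,7,10,11,12,15,16,17,18}
(R^c ∪ P)^c Δ S^c = {1,3,5,6,8,9,10,12,16,17,18}
(R^c)^c = {1,7,8,9,11,12,14,15}
P^c = {1,2,6,7,8,9,10,11,13,15,16,17,18}
(R^c)^c ∪ P^c = {1,2,6,7,8,9,10,11,12,13,14,15,16,17,18}
((R^c)^c ∪ P^c) Δ S^c = {1,2,3,5,8,9,13,14}
2 ∈ ((R^c)^c ∪ P^c) Δ S^c but 2 ∉ (R^c ∪ P)^c Δ S^c, so they differ.

No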